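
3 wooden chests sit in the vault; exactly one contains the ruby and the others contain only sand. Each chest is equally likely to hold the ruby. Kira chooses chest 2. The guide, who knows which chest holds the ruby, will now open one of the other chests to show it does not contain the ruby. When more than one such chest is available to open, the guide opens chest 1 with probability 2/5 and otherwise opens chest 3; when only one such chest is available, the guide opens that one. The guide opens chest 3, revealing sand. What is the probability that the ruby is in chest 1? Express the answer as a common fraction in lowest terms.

Consider each possible location of the ruby in turn.
If it is in chest 1 (prior 1/3): only chest 3 is available, probability 1; weight (1/3)·1 = 1/3.
If it is in chest 2 (prior 1/3): chest 1 is available but not opened, probability 3/5; weight (1/3)·(3/5) = 1/5.
If it is in chest 3 (prior 1/3): the guide opened chest 3, so this case is ruled out; weight (1/3)·0 = 0.
The weights sum to 8/15.
So P(the ruby in chest 1 | the guide opened chest 3) = (1/3) / (8/15) = 5/8.

5/8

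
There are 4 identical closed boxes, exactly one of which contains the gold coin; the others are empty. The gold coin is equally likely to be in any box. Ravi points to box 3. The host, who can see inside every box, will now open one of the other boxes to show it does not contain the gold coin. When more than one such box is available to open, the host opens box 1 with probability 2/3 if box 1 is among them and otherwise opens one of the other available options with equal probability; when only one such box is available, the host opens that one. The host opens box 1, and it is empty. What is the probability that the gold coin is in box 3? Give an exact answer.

Apply Bayes' rule, conditioning on where the gold coin actually is.
If it is in box 1 (prior 1/4): the host opened box 1, so this case is ruled out; weight (1/4)·0 = 0.
If it is in any of boxes 2, 3, and 4 (prior 1/4 each): box 1 is available, opened with probability 2/3; weight (1/4)·(2/3) = 1/6 each.
The weights sum to 1/2.
So P(the gold coin in box 3 | the host opened box 1) = (1/6) / (1/2) = 1/3.

1/3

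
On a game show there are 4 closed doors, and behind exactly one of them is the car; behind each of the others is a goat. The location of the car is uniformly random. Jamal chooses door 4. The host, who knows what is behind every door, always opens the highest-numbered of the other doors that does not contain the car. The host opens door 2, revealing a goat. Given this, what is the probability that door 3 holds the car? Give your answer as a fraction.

1

Consider each possible location of the car in turn.
If it is behind either of doors 1 and 4 (prior 1/4 each): the host would have opened door 3 instead, probability 0; weight (1/4)·0 = 0 each.
If it is behind door 2 (prior 1/4): the host opened door 2, so this case is ruled out; weight (1/4)·0 = 0.
If it is behind door 3 (prior 1/4): door 2 is the highest-numbered option available, probability 1; weight (1/4)·1 = 1/4.
The weights sum to 1/4.
So P(the car behind door 3 | the host opened door 2) = (1/4) / (1/4) = 1.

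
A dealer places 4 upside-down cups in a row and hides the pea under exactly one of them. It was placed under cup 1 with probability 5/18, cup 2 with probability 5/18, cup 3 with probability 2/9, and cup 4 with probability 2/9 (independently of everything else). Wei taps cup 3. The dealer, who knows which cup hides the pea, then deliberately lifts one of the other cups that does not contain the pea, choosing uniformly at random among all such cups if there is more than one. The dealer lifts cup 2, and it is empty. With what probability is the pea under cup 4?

Apply Bayes' rule, conditioning on where the pea actually is.
If it is under cup 1 (prior 5/18): the dealer has 2 equally likely choices, so probability 1/2; weight (5/18)·(1/2) = 5/36.
If it is under cup 2 (prior 5/18): the dealer opened cup 2, so this case is ruled out; weight (5/18)·0 = 0.
If it is under cup 3 (prior 2/9): the dealer has 3 equally likely choices, so probability 1/3; weight (2/9)·(1/3) = 2/27.
If it is under cup 4 (prior 2/9): the dealer has 2 equally likely choices, so probability 1/2; weight (2/9)·(1/2) = 1/9.
The weights sum to 35/108.
So P(the pea under cup 4 | the dealer opened cup 2) = (1/9) / (35/108) = 12/35.

12/35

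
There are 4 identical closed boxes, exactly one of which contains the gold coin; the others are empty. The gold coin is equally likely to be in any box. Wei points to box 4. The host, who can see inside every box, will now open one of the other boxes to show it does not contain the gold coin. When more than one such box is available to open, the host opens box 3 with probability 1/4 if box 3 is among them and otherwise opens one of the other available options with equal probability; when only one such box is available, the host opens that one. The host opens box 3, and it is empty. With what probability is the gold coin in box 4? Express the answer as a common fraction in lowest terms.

1/3

Condition on the true location of the gold coin.
If it is in any of boxes 1, 2, and 4 (prior 1/4 each): box 3 is available, opened with probability 1/4; weight (1/4)·(1/4) = 1/16 each.
If it is in box 3 (prior 1/4): the host opened box 3, so this case is ruled out; weight (1/4)·0 = 0.
The weights sum to 3/16.
So P(the gold coin in box 4 | the host opened box 3) = (1/16) / (3/16) = 1/3.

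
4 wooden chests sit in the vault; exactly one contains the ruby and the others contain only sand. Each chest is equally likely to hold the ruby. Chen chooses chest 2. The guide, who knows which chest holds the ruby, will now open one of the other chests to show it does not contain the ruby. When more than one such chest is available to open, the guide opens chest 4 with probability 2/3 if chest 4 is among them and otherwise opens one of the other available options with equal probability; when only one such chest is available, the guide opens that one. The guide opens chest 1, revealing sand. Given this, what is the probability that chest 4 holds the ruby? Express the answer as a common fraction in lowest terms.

1/2

Consider each possible location of the ruby in turn.
If it is in chest 1 (prior 1/4): the guide opened chest 1, so this case is ruled out; weight (1/4)·0 = 0.
If it is in chest 2 (prior 1/4): chest 4 is available but not opened; chest 1 gets probability (1 − 2/3)/2 = 1/6; weight (1/4)·(1/6) = 1/24.
If it is in chest 3 (prior 1/4): chest 4 is available but not opened, probability 1/3; weight (1/4)·(1/3) = 1/12.
If it is in chest 4 (prior 1/4): chest 4 holds the prize so is unavailable; the guide chooses uniformly among the 2 others, probability 1/2; weight (1/4)·(1/2) = 1/8.
The weights sum to 1/4.
So P(the ruby in chest 4 | the guide opened chest 1) = (1/8) / (1/4) = 1/2.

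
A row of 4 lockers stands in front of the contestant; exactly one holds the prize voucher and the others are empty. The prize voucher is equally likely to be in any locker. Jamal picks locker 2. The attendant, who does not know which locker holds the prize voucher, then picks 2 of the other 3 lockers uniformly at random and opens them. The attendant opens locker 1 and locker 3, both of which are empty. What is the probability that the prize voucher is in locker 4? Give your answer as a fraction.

Consider each possible location of the prize voucher in turn.
If it is in either of lockers 1 and 3 (prior 1/4 each): that locker was opened and seen not to hold the prize — ruled out; weight (1/4)·0 = 0 each.
If it is in either of lockers 2 and 4 (prior 1/4 each): the attendant picks exactly this set with probability 1/3 regardless, and none is the prize; weight (1/4)·(1/3) = 1/12 each.
The weights sum to 1/6.
So P(the prize voucher in locker 4 | the attendant opened locker 1 and locker 3) = (1/12) / (1/6) = 1/2.

1/2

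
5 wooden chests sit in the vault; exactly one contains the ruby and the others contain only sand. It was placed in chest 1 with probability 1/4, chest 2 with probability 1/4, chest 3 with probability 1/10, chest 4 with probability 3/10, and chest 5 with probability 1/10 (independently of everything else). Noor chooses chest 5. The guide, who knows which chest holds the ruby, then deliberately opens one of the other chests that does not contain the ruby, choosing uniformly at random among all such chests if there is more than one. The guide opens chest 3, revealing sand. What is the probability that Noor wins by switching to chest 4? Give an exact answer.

12/35

Apply Bayes' rule, conditioning on where the ruby actually is.
If it is in either of chests 1 and 2 (prior 1/4 each): the guide has 3 equally likely choices, so probability 1/3; weight (1/4)·(1/3) = 1/12 each.
If it is in chest 3 (prior 1/10): the guide opened chest 3, so this case is ruled out; weight (1/10)·0 = 0.
If it is in chest 4 (prior 3/10): the guide has 3 equally likely choices, so probability 1/3; weight (3/10)·(1/3) = 1/10.
If it is in chest 5 (prior 1/10): the guide has 4 equally likely choices, so probability 1/4; weight (1/10)·(1/4) = 1/40.
The weights sum to 7/24.
So P(the ruby in chest 4 | the guide opened chest 3) = (1/10) / (7/24) = 12/35.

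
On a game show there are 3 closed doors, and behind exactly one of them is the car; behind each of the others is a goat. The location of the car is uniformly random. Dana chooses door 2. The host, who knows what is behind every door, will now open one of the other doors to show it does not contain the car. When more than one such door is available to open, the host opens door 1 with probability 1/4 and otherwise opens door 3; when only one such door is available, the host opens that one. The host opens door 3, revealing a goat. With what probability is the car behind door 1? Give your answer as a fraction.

Consider each possible location of the car in turn.
If it is behind door 1 (prior 1/3): only door 3 is available, probability 1; weight (1/3)·1 = 1/3.
If it is behind door 2 (prior 1/3): door 1 is available but not opened, probability 3/4; weight (1/3)·(3/4) = 1/4.
If it is behind door 3 (prior 1/3): the host opened door 3, so this case is ruled out; weight (1/3)·0 = 0.
The weights sum to 7/12.
So P(the car behind door 1 | the host opened door 3) = (1/3) / (7/12) = 4/7.

4/7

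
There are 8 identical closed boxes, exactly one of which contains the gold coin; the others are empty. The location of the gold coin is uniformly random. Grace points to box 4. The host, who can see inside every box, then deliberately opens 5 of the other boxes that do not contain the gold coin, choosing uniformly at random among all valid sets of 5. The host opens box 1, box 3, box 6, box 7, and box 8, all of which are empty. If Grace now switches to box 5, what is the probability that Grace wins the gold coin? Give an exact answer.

7/16

Consider each possible location of the gold coin in turn.
If it is in any of boxes 1, 3, 6, 7, and 8 (prior 1/8 each): that box was opened and seen not to hold the prize — ruled out; weight (1/8)·0 = 0 each.
If it is in either of boxes 2 and 5 (prior 1/8 each): the host has 6 equally likely choices, so probability 1/6; weight (1/8)·(1/6) = 1/48 each.
If it is in box 4 (prior 1/8): the host has 21 equally likely choices, so probability 1/21; weight (1/8)·(1/21) = 1/168.
The weights sum to 1/21.
So P(the gold coin in box 5 | the host opened box 1, box 3, box 6, box 7, and box 8) = (1/48) / (1/21) = 7/16.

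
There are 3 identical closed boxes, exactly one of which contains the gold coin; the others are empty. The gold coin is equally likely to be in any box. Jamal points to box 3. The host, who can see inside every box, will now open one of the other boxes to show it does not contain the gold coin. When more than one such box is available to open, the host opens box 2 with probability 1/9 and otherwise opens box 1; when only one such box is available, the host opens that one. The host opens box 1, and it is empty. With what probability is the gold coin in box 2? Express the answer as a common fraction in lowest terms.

Apply Bayes' rule, conditioning on where the gold coin actually is.
If it is in box 1 (prior 1/3): the host opened box 1, so this case is ruled out; weight (1/3)·0 = 0.
If it is in box 2 (prior 1/3): only box 1 is available, probability 1; weight (1/3)·1 = 1/3.
If it is in box 3 (prior 1/3): box 2 is available but not opened, probability 8/9; weight (1/3)·(8/9) = 8/27.
The weights sum to 17/27.
So P(the gold coin in box 2 | the host opened box 1) = (1/3) / (17/27) = 9/17.

9/17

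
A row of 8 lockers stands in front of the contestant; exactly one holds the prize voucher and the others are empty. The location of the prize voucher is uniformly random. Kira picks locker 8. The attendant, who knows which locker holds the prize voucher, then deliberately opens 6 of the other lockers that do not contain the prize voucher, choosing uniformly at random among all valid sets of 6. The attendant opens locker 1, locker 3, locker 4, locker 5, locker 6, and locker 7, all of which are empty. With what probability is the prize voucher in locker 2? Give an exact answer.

Apply Bayes' rule, conditioning on where the prize voucher actually is.
If it is in any of lockers 1, 3, 4, 5, 6, and 7 (prior 1/8 each): that locker was opened and seen not to hold the prize — ruled out; weight (1/8)·0 = 0 each.
If it is in locker 2 (prior 1/8): the attendant has no choice, probability 1; weight (1/8)·1 = 1/8.
If it is in locker 8 (prior 1/8): the attendant has 7 equally likely choices, so probability 1/7; weight (1/8)·(1/7) = 1/56.
The weights sum to 1/7.
So P(the prize voucher in locker 2 | the attendant opened locker 1, locker 3, locker 4, locker 5, locker 6, and locker 7) = (1/8) / (1/7) = 7/8.

7/8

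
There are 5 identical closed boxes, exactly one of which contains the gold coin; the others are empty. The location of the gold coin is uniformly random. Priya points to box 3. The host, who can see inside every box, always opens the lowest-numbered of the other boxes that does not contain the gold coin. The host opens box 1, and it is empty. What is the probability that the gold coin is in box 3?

1/4

Consider each possible location of the gold coin in turn.
If it is in box 1 (prior 1/5): the host opened box 1, so this case is ruled out; weight (1/5)·0 = 0.
If it is in any of boxes 2, 3, 4, and 5 (prior 1/5 each): box 1 is the lowest-numbered option available, probability 1; weight (1/5)·1 = 1/5 each.
The weights sum to 4/5.
So P(the gold coin in box 3 | the host opened box 1) = (1/5) / (4/5) = 1/4.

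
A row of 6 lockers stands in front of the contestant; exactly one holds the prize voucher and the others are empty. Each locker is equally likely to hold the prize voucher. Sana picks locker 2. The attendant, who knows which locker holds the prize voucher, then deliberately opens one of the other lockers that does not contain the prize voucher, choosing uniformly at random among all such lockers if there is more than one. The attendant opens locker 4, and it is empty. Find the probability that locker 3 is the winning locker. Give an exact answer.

Apply Bayes' rule, conditioning on where the prize voucher actually is.
If it is in any of lockers 1, 3, 5, and 6 (prior 1/6 each): the attendant has 4 equally likely choices, so probability 1/4; weight (1/6)·(1/4) = 1/24 each.
If it is in locker 2 (prior 1/6): the attendant has 5 equally likely choices, so probability 1/5; weight (1/6)·(1/5) = 1/30.
If it is in locker 4 (prior 1/6): the attendant opened locker 4, so this case is ruled out; weight (1/6)·0 = 0.
The weights sum to 1/5.
So P(the prize voucher in locker 3 | the attendant opened locker 4) = (1/24) / (1/5) = 5/24.

5/24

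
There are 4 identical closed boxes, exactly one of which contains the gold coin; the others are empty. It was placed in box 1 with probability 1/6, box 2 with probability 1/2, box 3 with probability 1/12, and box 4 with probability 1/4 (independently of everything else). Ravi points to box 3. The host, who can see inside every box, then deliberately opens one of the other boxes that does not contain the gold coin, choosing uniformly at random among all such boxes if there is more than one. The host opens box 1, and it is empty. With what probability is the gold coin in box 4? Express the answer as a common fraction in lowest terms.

Apply Bayes' rule, conditioning on where the gold coin actually is.
If it is in box 1 (prior 1/6): the host opened box 1, so this case is ruled out; weight (1/6)·0 = 0.
If it is in box 2 (prior 1/2): the host has 2 equally likely choices, so probability 1/2; weight (1/2)·(1/2) = 1/4.
If it is in box 3 (prior 1/12): the host has 3 equally likely choices, so probability 1/3; weight (1/12)·(1/3) = 1/36.
If it is in box 4 (prior 1/4): the host has 2 equally likely choices, so probability 1/2; weight (1/4)·(1/2) = 1/8.
The weights sum to 29/72.
So P(the gold coin in box 4 | the host opened box 1) = (1/8) / (29/72) = 9/29.

9/29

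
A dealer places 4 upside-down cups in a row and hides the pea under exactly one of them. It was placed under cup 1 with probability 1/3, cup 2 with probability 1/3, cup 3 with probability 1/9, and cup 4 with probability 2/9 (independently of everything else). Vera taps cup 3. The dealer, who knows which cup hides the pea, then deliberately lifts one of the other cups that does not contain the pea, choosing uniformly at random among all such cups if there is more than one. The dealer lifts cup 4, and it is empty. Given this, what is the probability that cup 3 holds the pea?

1/10

Apply Bayes' rule, conditioning on where the pea actually is.
If it is under either of cups 1 and 2 (prior 1/3 each): the dealer has 2 equally likely choices, so probability 1/2; weight (1/3)·(1/2) = 1/6 each.
If it is under cup 3 (prior 1/9): the dealer has 3 equally likely choices, so probability 1/3; weight (1/9)·(1/3) = 1/27.
If it is under cup 4 (prior 2/9): the dealer opened cup 4, so this case is ruled out; weight (2/9)·0 = 0.
The weights sum to 10/27.
So P(the pea under cup 3 | the dealer opened cup 4) = (1/27) / (10/27) = 1/10.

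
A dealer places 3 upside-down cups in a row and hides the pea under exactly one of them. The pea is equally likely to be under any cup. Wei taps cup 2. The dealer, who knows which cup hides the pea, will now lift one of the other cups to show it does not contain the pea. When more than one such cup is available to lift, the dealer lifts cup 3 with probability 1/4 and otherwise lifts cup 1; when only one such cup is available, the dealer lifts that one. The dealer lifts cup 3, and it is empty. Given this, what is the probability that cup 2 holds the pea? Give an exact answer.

Consider each possible location of the pea in turn.
If it is under cup 1 (prior 1/3): only cup 3 is available, probability 1; weight (1/3)·1 = 1/3.
If it is under cup 2 (prior 1/3): cup 3 is available, opened with probability 1/4; weight (1/3)·(1/4) = 1/12.
If it is under cup 3 (prior 1/3): the dealer opened cup 3, so this case is ruled out; weight (1/3)·0 = 0.
The weights sum to 5/12.
So P(the pea under cup 2 | the dealer opened cup 3) = (1/12) / (5/12) = 1/5.

1/5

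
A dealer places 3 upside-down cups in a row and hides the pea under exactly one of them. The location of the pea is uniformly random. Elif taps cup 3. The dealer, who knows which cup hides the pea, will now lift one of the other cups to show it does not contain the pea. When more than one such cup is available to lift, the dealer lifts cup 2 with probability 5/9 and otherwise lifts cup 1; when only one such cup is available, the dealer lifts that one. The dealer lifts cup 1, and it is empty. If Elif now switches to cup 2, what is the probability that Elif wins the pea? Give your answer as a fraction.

9/13

Condition on the true location of the pea.
If it is under cup 1 (prior 1/3): the dealer opened cup 1, so this case is ruled out; weight (1/3)·0 = 0.
If it is under cup 2 (prior 1/3): only cup 1 is available, probability 1; weight (1/3)·1 = 1/3.
If it is under cup 3 (prior 1/3): cup 2 is available but not opened, probability 4/9; weight (1/3)·(4/9) = 4/27.
The weights sum to 13/27.
So P(the pea under cup 2 | the dealer opened cup 1) = (1/3) / (13/27) = 9/13.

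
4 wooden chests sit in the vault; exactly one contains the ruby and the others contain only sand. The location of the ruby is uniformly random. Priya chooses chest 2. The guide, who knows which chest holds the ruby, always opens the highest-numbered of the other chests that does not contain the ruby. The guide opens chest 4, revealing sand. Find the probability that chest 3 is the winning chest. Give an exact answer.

1/3

Apply Bayes' rule, conditioning on where the ruby actually is.
If it is in any of chests 1, 2, and 3 (prior 1/4 each): chest 4 is the highest-numbered option available, probability 1; weight (1/4)·1 = 1/4 each.
If it is in chest 4 (prior 1/4): the guide opened chest 4, so this case is ruled out; weight (1/4)·0 = 0.
The weights sum to 3/4.
So P(the ruby in chest 3 | the guide opened chest 4) = (1/4) / (3/4) = 1/3.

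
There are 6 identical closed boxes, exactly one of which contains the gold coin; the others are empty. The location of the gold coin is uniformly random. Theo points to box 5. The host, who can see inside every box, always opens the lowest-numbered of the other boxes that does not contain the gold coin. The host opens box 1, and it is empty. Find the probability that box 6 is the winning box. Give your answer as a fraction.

Apply Bayes' rule, conditioning on where the gold coin actually is.
If it is in box 1 (prior 1/6): the host opened box 1, so this case is ruled out; weight (1/6)·0 = 0.
If it is in any of boxes 2, 3, 4, 5, and 6 (prior 1/6 each): box 1 is the lowest-numbered option available, probability 1; weight (1/6)·1 = 1/6 each.
The weights sum to 5/6.
So P(the gold coin in box 6 | the host opened box 1) = (1/6) / (5/6) = 1/5.

1/5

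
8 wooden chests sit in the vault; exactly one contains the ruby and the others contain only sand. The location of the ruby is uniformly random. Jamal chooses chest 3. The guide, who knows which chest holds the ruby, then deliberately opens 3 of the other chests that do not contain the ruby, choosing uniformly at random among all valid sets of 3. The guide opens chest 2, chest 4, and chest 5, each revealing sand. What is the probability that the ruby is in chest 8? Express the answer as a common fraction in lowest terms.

7/32

Apply Bayes' rule, conditioning on where the ruby actually is.
If it is in any of chests 1, 6, 7, and 8 (prior 1/8 each): the guide has 20 equally likely choices, so probability 1/20; weight (1/8)·(1/20) = 1/160 each.
If it is in any of chests 2, 4, and 5 (prior 1/8 each): that chest was opened and seen not to hold the prize — ruled out; weight (1/8)·0 = 0 each.
If it is in chest 3 (prior 1/8): the guide has 35 equally likely choices, so probability 1/35; weight (1/8)·(1/35) = 1/280.
The weights sum to 1/35.
So P(the ruby in chest 8 | the guide opened chest 2, chest 4, and chest 5) = (1/160) / (1/35) = 7/32.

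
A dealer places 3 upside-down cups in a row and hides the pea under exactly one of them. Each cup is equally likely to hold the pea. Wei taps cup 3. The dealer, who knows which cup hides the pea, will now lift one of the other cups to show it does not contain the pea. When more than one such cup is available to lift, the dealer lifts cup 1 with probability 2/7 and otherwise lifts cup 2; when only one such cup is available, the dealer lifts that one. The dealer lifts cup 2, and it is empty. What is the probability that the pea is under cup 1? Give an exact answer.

Consider each possible location of the pea in turn.
If it is under cup 1 (prior 1/3): only cup 2 is available, probability 1; weight (1/3)·1 = 1/3.
If it is under cup 2 (prior 1/3): the dealer opened cup 2, so this case is ruled out; weight (1/3)·0 = 0.
If it is under cup 3 (prior 1/3): cup 1 is available but not opened, probability 5/7; weight (1/3)·(5/7) = 5/21.
The weights sum to 4/7.
So P(the pea under cup 1 | the dealer opened cup 2) = (1/3) / (4/7) = 7/12.

7/12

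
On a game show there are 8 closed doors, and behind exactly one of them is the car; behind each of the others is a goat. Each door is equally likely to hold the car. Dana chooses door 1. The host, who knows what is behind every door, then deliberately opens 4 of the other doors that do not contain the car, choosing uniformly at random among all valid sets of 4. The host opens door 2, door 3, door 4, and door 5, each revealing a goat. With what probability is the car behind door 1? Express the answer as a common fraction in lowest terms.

Apply Bayes' rule, conditioning on where the car actually is.
If it is behind door 1 (prior 1/8): the host has 35 equally likely choices, so probability 1/35; weight (1/8)·(1/35) = 1/280.
If it is behind any of doors 2, 3, 4, and 5 (prior 1/8 each): that door was opened and seen not to hold the prize — ruled out; weight (1/8)·0 = 0 each.
If it is behind any of doors 6, 7, and 8 (prior 1/8 each): the host has 15 equally likely choices, so probability 1/15; weight (1/8)·(1/15) = 1/120 each.
The weights sum to 1/35.
So P(the car behind door 1 | the host opened door 2, door 3, door 4, and door 5) = (1/280) / (1/35) = 1/8.

1/8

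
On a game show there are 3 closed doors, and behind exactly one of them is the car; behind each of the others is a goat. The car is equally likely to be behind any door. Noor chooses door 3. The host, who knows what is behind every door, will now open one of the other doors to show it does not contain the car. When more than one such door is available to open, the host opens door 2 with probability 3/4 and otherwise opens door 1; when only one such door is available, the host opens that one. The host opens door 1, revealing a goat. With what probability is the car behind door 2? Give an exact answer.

Condition on the true location of the car.
If it is behind door 1 (prior 1/3): the host opened door 1, so this case is ruled out; weight (1/3)·0 = 0.
If it is behind door 2 (prior 1/3): only door 1 is available, probability 1; weight (1/3)·1 = 1/3.
If it is behind door 3 (prior 1/3): door 2 is available but not opened, probability 1/4; weight (1/3)·(1/4) = 1/12.
The weights sum to 5/12.
So P(the car behind door 2 | the host opened door 1) = (1/3) / (5/12) = 4/5.

4/5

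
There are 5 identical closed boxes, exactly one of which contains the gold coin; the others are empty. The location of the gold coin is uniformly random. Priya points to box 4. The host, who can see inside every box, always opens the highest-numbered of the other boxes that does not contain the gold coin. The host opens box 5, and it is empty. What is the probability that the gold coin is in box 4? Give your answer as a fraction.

1/4

Condition on the true location of the gold coin.
If it is in any of boxes 1, 2, 3, and 4 (prior 1/5 each): box 5 is the highest-numbered option available, probability 1; weight (1/5)·1 = 1/5 each.
If it is in box 5 (prior 1/5): the host opened box 5, so this case is ruled out; weight (1/5)·0 = 0.
The weights sum to 4/5.
So P(the gold coin in box 4 | the host opened box 5) = (1/5) / (4/5) = 1/4.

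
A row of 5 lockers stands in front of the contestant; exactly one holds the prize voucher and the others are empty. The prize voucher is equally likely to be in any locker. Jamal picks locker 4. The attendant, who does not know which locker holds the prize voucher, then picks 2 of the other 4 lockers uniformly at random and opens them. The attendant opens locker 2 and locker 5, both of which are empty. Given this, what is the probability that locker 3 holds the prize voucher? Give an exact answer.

1/3

Because the attendant chose which lockers to open without knowing where the prize voucher is, the choice is independent of the prize location. Learning that none of the 2 opened lockers holds the prize voucher simply rules out those 2 locations and leaves the remaining 3 lockers still equally likely by symmetry.
So P(the prize voucher in locker 3) = 1/3.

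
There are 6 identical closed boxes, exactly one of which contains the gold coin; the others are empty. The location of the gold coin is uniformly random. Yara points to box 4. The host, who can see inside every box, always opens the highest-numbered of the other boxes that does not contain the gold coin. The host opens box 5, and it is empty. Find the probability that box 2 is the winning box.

Apply Bayes' rule, conditioning on where the gold coin actually is.
If it is in any of boxes 1, 2, 3, and 4 (prior 1/6 each): the host would have opened box 6 instead, probability 0; weight (1/6)·0 = 0 each.
If it is in box 5 (prior 1/6): the host opened box 5, so this case is ruled out; weight (1/6)·0 = 0.
If it is in box 6 (prior 1/6): box 5 is the highest-numbered option available, probability 1; weight (1/6)·1 = 1/6.
The weights sum to 1/6.
So P(the gold coin in box 2 | the host opened box 5) = 0 / (1/6) = 0.

0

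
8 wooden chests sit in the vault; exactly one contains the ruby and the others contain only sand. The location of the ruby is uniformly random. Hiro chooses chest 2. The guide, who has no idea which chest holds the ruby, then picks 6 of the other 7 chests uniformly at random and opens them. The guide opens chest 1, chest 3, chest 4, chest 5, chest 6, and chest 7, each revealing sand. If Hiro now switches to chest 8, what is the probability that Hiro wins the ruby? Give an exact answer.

1/2

Condition on the true location of the ruby.
If it is in any of chests 1, 3, 4, 5, 6, and 7 (prior 1/8 each): that chest was opened and seen not to hold the prize — ruled out; weight (1/8)·0 = 0 each.
If it is in either of chests 2 and 8 (prior 1/8 each): the guide picks exactly this set with probability 1/7 regardless, and none is the prize; weight (1/8)·(1/7) = 1/56 each.
The weights sum to 1/28.
So P(the ruby in chest 8 | the guide opened chest 1, chest 3, chest 4, chest 5, chest 6, and chest 7) = (1/56) / (1/28) = 1/2.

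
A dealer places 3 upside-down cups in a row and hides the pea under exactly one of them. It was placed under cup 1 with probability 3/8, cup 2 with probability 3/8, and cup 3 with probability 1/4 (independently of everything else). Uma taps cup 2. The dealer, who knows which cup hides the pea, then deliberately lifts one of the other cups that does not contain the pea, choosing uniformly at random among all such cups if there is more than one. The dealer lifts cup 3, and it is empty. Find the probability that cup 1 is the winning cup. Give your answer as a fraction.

2/3

Condition on the true location of the pea.
If it is under cup 1 (prior 3/8): the dealer has no choice, probability 1; weight (3/8)·1 = 3/8.
If it is under cup 2 (prior 3/8): the dealer has 2 equally likely choices, so probability 1/2; weight (3/8)·(1/2) = 3/16.
If it is under cup 3 (prior 1/4): the dealer opened cup 3, so this case is ruled out; weight (1/4)·0 = 0.
The weights sum to 9/16.
So P(the pea under cup 1 | the dealer opened cup 3) = (3/8) / (9/16) = 2/3.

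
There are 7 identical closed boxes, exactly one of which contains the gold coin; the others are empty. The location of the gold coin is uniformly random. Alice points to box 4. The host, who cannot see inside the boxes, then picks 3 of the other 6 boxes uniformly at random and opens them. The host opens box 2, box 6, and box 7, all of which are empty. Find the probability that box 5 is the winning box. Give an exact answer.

1/4

Because the host chose which boxes to open without knowing where the gold coin is, the choice is independent of the prize location. Learning that none of the 3 opened boxes holds the gold coin simply rules out those 3 locations and leaves the remaining 4 boxes still equally likely by symmetry.
So P(the gold coin in box 5) = 1/4.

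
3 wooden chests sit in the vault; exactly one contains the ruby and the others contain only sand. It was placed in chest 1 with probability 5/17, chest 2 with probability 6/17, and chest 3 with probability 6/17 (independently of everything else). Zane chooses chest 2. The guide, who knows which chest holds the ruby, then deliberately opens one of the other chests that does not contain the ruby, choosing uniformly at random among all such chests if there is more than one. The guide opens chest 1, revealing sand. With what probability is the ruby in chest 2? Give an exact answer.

1/3

Apply Bayes' rule, conditioning on where the ruby actually is.
If it is in chest 1 (prior 5/17): the guide opened chest 1, so this case is ruled out; weight (5/17)·0 = 0.
If it is in chest 2 (prior 6/17): the guide has 2 equally likely choices, so probability 1/2; weight (6/17)·(1/2) = 3/17.
If it is in chest 3 (prior 6/17): the guide has no choice, probability 1; weight (6/17)·1 = 6/17.
The weights sum to 9/17.
So P(the ruby in chest 2 | the guide opened chest 1) = (3/17) / (9/17) = 1/3.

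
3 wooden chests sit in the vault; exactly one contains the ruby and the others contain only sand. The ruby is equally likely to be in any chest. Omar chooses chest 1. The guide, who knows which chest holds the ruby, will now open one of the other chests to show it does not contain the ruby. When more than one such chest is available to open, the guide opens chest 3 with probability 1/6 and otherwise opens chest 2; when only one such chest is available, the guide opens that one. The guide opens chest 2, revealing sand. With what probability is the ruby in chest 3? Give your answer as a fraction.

6/11

Condition on the true location of the ruby.
If it is in chest 1 (prior 1/3): chest 3 is available but not opened, probability 5/6; weight (1/3)·(5/6) = 5/18.
If it is in chest 2 (prior 1/3): the guide opened chest 2, so this case is ruled out; weight (1/3)·0 = 0.
If it is in chest 3 (prior 1/3): only chest 2 is available, probability 1; weight (1/3)·1 = 1/3.
The weights sum to 11/18.
So P(the ruby in chest 3 | the guide opened chest 2) = (1/3) / (11/18) = 6/11.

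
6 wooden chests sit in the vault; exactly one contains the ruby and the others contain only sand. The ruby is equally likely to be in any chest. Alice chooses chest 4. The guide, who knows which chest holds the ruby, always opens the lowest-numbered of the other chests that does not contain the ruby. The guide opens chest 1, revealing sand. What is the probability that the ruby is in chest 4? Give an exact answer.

1/5

Apply Bayes' rule, conditioning on where the ruby actually is.
If it is in chest 1 (prior 1/6): the guide opened chest 1, so this case is ruled out; weight (1/6)·0 = 0.
If it is in any of chests 2, 3, 4, 5, and 6 (prior 1/6 each): chest 1 is the lowest-numbered option available, probability 1; weight (1/6)·1 = 1/6 each.
The weights sum to 5/6.
So P(the ruby in chest 4 | the guide opened chest 1) = (1/6) / (5/6) = 1/5.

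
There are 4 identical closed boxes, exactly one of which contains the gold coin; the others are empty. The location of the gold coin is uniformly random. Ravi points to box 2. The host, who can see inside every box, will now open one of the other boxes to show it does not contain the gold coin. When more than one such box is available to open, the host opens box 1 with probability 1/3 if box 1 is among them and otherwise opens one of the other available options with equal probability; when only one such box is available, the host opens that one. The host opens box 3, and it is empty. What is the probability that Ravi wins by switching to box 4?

4/9

Apply Bayes' rule, conditioning on where the gold coin actually is.
If it is in box 1 (prior 1/4): box 1 holds the prize so is unavailable; the host chooses uniformly among the 2 others, probability 1/2; weight (1/4)·(1/2) = 1/8.
If it is in box 2 (prior 1/4): box 1 is available but not opened; box 3 gets probability (1 − 1/3)/2 = 1/3; weight (1/4)·(1/3) = 1/12.
If it is in box 3 (prior 1/4): the host opened box 3, so this case is ruled out; weight (1/4)·0 = 0.
If it is in box 4 (prior 1/4): box 1 is available but not opened, probability 2/3; weight (1/4)·(2/3) = 1/6.
The weights sum to 3/8.
So P(the gold coin in box 4 | the host opened box 3) = (1/6) / (3/8) = 4/9.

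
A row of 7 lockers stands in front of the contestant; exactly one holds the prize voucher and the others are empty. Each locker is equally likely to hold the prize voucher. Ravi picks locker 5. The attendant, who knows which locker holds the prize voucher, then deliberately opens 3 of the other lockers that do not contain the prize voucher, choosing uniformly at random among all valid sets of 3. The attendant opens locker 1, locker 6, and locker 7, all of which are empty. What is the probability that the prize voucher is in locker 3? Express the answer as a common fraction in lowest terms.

2/7

Condition on the true location of the prize voucher.
If it is in any of lockers 1, 6, and 7 (prior 1/7 each): that locker was opened and seen not to hold the prize — ruled out; weight (1/7)·0 = 0 each.
If it is in any of lockers 2, 3, and 4 (prior 1/7 each): the attendant has 10 equally likely choices, so probability 1/10; weight (1/7)·(1/10) = 1/70 each.
If it is in locker 5 (prior 1/7): the attendant has 20 equally likely choices, so probability 1/20; weight (1/7)·(1/20) = 1/140.
The weights sum to 1/20.
So P(the prize voucher in locker 3 | the attendant opened locker 1, locker 6, and locker 7) = (1/70) / (1/20) = 2/7.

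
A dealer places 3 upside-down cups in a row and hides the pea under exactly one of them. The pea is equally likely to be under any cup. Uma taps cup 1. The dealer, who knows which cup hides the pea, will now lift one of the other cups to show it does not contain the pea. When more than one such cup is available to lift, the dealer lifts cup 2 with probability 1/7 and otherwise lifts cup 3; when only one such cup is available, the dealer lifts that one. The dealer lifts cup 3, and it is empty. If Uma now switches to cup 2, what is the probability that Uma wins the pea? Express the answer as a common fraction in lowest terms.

7/13

Apply Bayes' rule, conditioning on where the pea actually is.
If it is under cup 1 (prior 1/3): cup 2 is available but not opened, probability 6/7; weight (1/3)·(6/7) = 2/7.
If it is under cup 2 (prior 1/3): only cup 3 is available, probability 1; weight (1/3)·1 = 1/3.
If it is under cup 3 (prior 1/3): the dealer opened cup 3, so this case is ruled out; weight (1/3)·0 = 0.
The weights sum to 13/21.
So P(the pea under cup 2 | the dealer opened cup 3) = (1/3) / (13/21) = 7/13.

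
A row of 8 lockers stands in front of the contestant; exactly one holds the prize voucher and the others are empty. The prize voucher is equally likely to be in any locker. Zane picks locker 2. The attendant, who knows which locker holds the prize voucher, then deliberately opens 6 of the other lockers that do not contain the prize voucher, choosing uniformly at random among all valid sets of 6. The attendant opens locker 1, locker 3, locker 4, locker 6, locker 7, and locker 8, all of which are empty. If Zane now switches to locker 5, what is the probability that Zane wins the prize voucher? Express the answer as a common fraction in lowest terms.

Consider each possible location of the prize voucher in turn.
If it is in any of lockers 1, 3, 4, 6, 7, and 8 (prior 1/8 each): that locker was opened and seen not to hold the prize — ruled out; weight (1/8)·0 = 0 each.
If it is in locker 2 (prior 1/8): the attendant has 7 equally likely choices, so probability 1/7; weight (1/8)·(1/7) = 1/56.
If it is in locker 5 (prior 1/8): the attendant has no choice, probability 1; weight (1/8)·1 = 1/8.
The weights sum to 1/7.
So P(the prize voucher in locker 5 | the attendant opened locker 1, locker 3, locker 4, locker 6, locker 7, and locker 8) = (1/8) / (1/7) = 7/8.

7/8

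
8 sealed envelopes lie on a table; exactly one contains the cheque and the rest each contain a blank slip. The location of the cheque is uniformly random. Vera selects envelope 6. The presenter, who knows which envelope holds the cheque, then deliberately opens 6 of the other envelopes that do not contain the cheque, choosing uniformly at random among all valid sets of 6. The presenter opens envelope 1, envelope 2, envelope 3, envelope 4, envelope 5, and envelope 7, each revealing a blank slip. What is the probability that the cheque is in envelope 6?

1/8

Consider each possible location of the cheque in turn.
If it is in any of envelopes 1, 2, 3, 4, 5, and 7 (prior 1/8 each): that envelope was opened and seen not to hold the prize — ruled out; weight (1/8)·0 = 0 each.
If it is in envelope 6 (prior 1/8): the presenter has 7 equally likely choices, so probability 1/7; weight (1/8)·(1/7) = 1/56.
If it is in envelope 8 (prior 1/8): the presenter has no choice, probability 1; weight (1/8)·1 = 1/8.
The weights sum to 1/7.
So P(the cheque in envelope 6 | the presenter opened envelope 1, envelope 2, envelope 3, envelope 4, envelope 5, and envelope 7) = (1/56) / (1/7) = 1/8.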